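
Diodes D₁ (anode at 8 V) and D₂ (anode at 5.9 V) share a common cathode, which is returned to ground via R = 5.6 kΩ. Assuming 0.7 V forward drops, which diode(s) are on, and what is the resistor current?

Only D₁ conducts; I_R ≈ 1.3 mA

Assume both conduct. Then node N would need to be at both 8−0.7 = 7.3 V and 5.9−0.7 = 5.2 V, which is impossible.
Assume only D₁ conducts: V_N = 8 − 0.7 = 7.3 V, so I_R = 7.3/5.6 = 1.3 mA.
Check D₂: its anode-to-cathode voltage is 5.9 − 7.3 = -1.4 V < 0.7 V, so it is off. The assumption is consistent.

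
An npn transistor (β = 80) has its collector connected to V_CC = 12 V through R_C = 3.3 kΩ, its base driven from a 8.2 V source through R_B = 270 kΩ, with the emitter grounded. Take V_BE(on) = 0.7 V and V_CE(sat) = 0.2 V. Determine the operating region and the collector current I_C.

Assume active. Base-emitter loop: I_B = (V_BB − V_BE)/R_B = (8.2 − 0.7)/270 = 0.0278 mA.
I_C = β·I_B = 80×0.0278 = 2.22 mA.
V_CE = V_CC − I_C·R_C = 12 − 2.22×3.3 = 4.67 V > V_CE(sat), so the active-region assumption holds.

active; I_C ≈ 2.2 mA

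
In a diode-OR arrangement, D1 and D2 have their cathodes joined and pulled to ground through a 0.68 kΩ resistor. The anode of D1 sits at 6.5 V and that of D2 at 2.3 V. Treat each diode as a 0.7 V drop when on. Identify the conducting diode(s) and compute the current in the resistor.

Assume both conduct. Then node N would need to be at both 6.5−0.7 = 5.8 V and 2.3−0.7 = 1.6 V, which is impossible.
Assume only D1 conducts: V_N = 6.5 − 0.7 = 5.8 V, so I_R = 5.8/0.68 = 8.53 mA.
Check D2: its anode-to-cathode voltage is 2.3 − 5.8 = -3.5 V < 0.7 V, so it is off. The assumption is consistent.

Only D1 conducts; I_R ≈ 8.5 mA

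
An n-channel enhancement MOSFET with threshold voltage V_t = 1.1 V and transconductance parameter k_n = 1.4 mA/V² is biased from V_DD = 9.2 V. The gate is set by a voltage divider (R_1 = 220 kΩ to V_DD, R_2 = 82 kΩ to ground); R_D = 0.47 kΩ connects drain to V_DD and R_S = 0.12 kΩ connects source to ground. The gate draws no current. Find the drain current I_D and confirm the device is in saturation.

I_D ≈ 1.1 mA

V_G = V_DD·R_2/(R_1+R_2) = 9.2×82/302 = 2.5 V.
Assume saturation: I_D = (k_n/2)(V_GS − V_t)² with V_GS = V_G − I_D·R_S = 2.5 − 0.12·I_D.
Substituting gives 0.0101·I_D² − 1.23·I_D + 1.37 = 0, with roots I_D = 1.12 or 121 mA.
The root I_D = 121 mA gives V_GS = -12.1 V ≤ V_t, so take I_D = 1.12 mA.
Then V_GS = 2.36 V and V_DS = V_DD − I_D(R_D+R_S) = 9.2 − 1.12×0.59 = 8.54 V.
Saturation requires V_DS ≥ V_GS − V_t = 1.26 V; 8.54 ≥ 1.26 ✓.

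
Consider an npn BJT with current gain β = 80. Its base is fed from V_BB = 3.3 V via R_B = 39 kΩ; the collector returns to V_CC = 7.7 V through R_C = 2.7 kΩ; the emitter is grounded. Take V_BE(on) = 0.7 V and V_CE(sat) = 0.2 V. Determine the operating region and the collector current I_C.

saturation; I_C ≈ 2.8 mA

Assume active: I_B = (3.3 − 0.7)/39 = 0.0667 mA, giving I_C = β·I_B = 5.33 mA.
But then V_CE = 7.7 − 5.33×2.7 = -6.7 V < V_CE(sat) = 0.2 V — impossible in the active region.
So the transistor is saturated. With V_CE = 0.2 V, I_C = (V_CC − 0.2)/R_C = 7.5/2.7 = 2.78 mA.
Check: β·I_B = 5.33 mA > I_C = 2.78 mA, confirming saturation.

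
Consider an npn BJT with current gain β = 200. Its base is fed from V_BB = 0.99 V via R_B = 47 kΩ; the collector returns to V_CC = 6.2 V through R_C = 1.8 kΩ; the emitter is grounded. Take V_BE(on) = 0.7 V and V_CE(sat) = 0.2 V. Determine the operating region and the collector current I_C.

active; I_C ≈ 1.2 mA

Assume active. Base-emitter loop: I_B = (V_BB − V_BE)/R_B = (0.99 − 0.7)/47 = 0.00617 mA.
I_C = β·I_B = 200×0.00617 = 1.23 mA.
V_CE = V_CC − I_C·R_C = 6.2 − 1.23×1.8 = 3.98 V > V_CE(sat), so the active-region assumption holds.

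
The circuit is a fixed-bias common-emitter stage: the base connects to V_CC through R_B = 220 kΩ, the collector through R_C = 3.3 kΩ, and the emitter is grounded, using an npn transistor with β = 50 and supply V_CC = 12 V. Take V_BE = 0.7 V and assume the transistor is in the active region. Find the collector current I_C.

I_C ≈ 2.6 mA

Base loop: V_CC = I_B·R_B + V_BE, so I_B = (12 − 0.7)/220 kΩ = 0.0514 mA.
In the active region I_C = β·I_B = 50 × 0.0514 = 2.57 mA.
Collector loop: V_CE = V_CC − I_C·R_C = 12 − 2.57×3.3 = 3.53 V.
Since V_CE = 3.53 V > V_CE(sat) ≈ 0.2 V, the transistor is in the active region as assumed.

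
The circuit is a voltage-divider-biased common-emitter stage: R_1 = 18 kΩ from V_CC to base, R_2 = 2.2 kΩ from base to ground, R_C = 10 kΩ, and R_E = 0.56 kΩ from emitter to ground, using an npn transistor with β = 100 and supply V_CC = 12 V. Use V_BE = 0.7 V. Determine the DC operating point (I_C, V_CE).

I_C ≈ 1 mA, V_CE ≈ 1 V

Thevenize the base divider: V_Th = V_CC·R_2/(R_1+R_2) = 12×2.2/20.2 = 1.31 V, R_Th = R_1‖R_2 = 1.96 kΩ.
Base-emitter loop: V_Th = I_B·R_Th + V_BE + (β+1)I_B·R_E, so I_B = (1.31 − 0.7) / (1.96 + 101×0.56) = 0.0104 mA.
I_C = β·I_B = 100×0.0104 = 1.04 mA, and I_E = (β+1)I_B = 1.05 mA.
V_CE = V_CC − I_C·R_C − I_E·R_E = 12 − 1.04×10 − 1.05×0.56 = 1.04 V.
V_CE = 1.04 V > 0.2 V confirms active-region operation.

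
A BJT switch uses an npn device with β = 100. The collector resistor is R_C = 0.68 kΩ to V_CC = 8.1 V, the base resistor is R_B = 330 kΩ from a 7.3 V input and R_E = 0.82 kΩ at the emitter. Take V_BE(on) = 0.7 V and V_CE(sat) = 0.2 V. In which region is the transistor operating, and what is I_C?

Assume active. Base-emitter loop: I_B = (V_BB − V_BE)/(R_B + (β+1)R_E) = (7.3 − 0.7)/(330 + 101×0.82) = 0.016 mA.
I_C = β·I_B = 100×0.016 = 1.6 mA.
V_CE = V_CC − I_C·R_C − I_E·R_E = 8.1 − 1.6×0.68 − 1.61×0.82 = 5.69 V > V_CE(sat), so the active-region assumption holds.

active; I_C ≈ 1.6 mA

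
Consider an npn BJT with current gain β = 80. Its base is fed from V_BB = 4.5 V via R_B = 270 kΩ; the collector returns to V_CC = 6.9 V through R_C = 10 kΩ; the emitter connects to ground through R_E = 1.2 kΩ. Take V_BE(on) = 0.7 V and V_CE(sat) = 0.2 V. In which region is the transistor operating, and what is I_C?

saturation; I_C ≈ 0.6 mA

Assume active: I_B = (4.5 − 0.7)/(270 + 81×1.2) = 0.0103 mA, I_C = β·I_B = 0.828 mA.
Then V_CE = 6.9 − 0.828×10 − 0.838×1.2 = -2.38 V < 0.2 V — the active assumption fails.
Re-solve with V_CE = 0.2 V. KCL at the emitter: V_E/R_E = (V_BB−0.7−V_E)/R_B + (V_CC−0.2−V_E)/R_C, giving V_E = 0.73 V.
I_C = (V_CC − 0.2 − V_E)/R_C = (6.7 − 0.73)/10 = 0.597 mA.
Check: I_B = (3.8 − 0.73)/270 = 0.0114 mA, and β·I_B = 0.91 mA > I_C, confirming saturation.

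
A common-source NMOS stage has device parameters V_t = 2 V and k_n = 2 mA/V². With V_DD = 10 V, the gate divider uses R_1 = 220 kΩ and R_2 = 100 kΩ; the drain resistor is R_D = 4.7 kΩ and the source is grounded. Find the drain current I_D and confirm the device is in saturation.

V_G = V_DD·R_2/(R_1+R_2) = 10×100/320 = 3.12 V. With the source grounded, V_GS = V_G = 3.12 V.
Assume saturation: I_D = (k_n/2)(V_GS − V_t)² = (2/2)×(3.12 − 2)² = 1×1.12² = 1.27 mA.
V_DS = V_DD − I_D·R_D = 10 − 1.27×4.7 = 4.05 V.
Saturation requires V_DS ≥ V_GS − V_t = 1.12 V; 4.05 ≥ 1.12 ✓.

I_D ≈ 1.3 mA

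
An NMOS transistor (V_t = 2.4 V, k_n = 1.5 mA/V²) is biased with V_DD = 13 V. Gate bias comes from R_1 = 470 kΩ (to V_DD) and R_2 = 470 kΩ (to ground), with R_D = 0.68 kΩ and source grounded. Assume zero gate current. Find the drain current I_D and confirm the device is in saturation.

I_D ≈ 13 mA

V_G = V_DD·R_2/(R_1+R_2) = 13×470/940 = 6.5 V. With the source grounded, V_GS = V_G = 6.5 V.
Assume saturation: I_D = (k_n/2)(V_GS − V_t)² = (1.5/2)×(6.5 − 2.4)² = 0.75×4.1² = 12.6 mA.
V_DS = V_DD − I_D·R_D = 13 − 12.6×0.68 = 4.43 V.
Saturation requires V_DS ≥ V_GS − V_t = 4.1 V; 4.43 ≥ 4.1 ✓.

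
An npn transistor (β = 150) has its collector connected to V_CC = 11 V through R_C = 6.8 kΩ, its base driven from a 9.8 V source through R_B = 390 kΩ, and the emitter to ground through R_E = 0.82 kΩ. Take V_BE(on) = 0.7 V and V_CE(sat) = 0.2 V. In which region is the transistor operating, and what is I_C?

saturation; I_C ≈ 1.4 mA

Assume active: I_B = (9.8 − 0.7)/(390 + 151×0.82) = 0.0177 mA, I_C = β·I_B = 2.66 mA.
Then V_CE = 11 − 2.66×6.8 − 2.67×0.82 = -9.26 V < 0.2 V — the active assumption fails.
Re-solve with V_CE = 0.2 V. KCL at the emitter: V_E/R_E = (V_BB−0.7−V_E)/R_B + (V_CC−0.2−V_E)/R_C, giving V_E = 1.18 V.
I_C = (V_CC − 0.2 − V_E)/R_C = (10.8 − 1.18)/6.8 = 1.42 mA.
Check: I_B = (9.1 − 1.18)/390 = 0.0203 mA, and β·I_B = 3.05 mA > I_C, confirming saturation.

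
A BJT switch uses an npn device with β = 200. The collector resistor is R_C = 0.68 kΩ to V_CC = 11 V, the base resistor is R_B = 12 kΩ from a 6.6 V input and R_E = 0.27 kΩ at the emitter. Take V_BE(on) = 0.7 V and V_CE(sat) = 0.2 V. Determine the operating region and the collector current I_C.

Assume active: I_B = (6.6 − 0.7)/(12 + 201×0.27) = 0.089 mA, I_C = β·I_B = 17.8 mA.
Then V_CE = 11 − 17.8×0.68 − 17.9×0.27 = -5.94 V < 0.2 V — the active assumption fails.
Re-solve with V_CE = 0.2 V. KCL at the emitter: V_E/R_E = (V_BB−0.7−V_E)/R_B + (V_CC−0.2−V_E)/R_C, giving V_E = 3.11 V.
I_C = (V_CC − 0.2 − V_E)/R_C = (10.8 − 3.11)/0.68 = 11.3 mA.
Check: I_B = (5.9 − 3.11)/12 = 0.232 mA, and β·I_B = 46.4 mA > I_C, confirming saturation.

saturation; I_C ≈ 11 mA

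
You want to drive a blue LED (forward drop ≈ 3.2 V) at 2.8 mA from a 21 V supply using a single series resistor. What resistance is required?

The resistor drops V_S − V_D = 21 − 3.2 = 17.8 V at 2.8 mA.
R = 17.8 V / 2.8 mA = 6.36 kΩ.

R ≈ 6.4 kΩ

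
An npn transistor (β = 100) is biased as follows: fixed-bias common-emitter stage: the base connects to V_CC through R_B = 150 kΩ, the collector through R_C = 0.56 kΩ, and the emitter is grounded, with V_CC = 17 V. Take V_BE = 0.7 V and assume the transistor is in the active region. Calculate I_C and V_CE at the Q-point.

Base loop: V_CC = I_B·R_B + V_BE, so I_B = (17 − 0.7)/150 kΩ = 0.109 mA.
In the active region I_C = β·I_B = 100 × 0.109 = 10.9 mA.
Collector loop: V_CE = V_CC − I_C·R_C = 17 − 10.9×0.56 = 10.9 V.
Since V_CE = 10.9 V > V_CE(sat) ≈ 0.2 V, the transistor is in the active region as assumed.

I_C ≈ 11 mA, V_CE ≈ 11 V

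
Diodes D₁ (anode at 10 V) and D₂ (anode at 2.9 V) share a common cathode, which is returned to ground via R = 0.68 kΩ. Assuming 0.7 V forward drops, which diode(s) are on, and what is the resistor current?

Assume both conduct. Then node N would need to be at both 10−0.7 = 9.3 V and 2.9−0.7 = 2.2 V, which is impossible.
Assume only D₁ conducts: V_N = 10 − 0.7 = 9.3 V, so I_R = 9.3/0.68 = 13.7 mA.
Check D₂: its anode-to-cathode voltage is 2.9 − 9.3 = -6.4 V < 0.7 V, so it is off. The assumption is consistent.

Only D₁ conducts; I_R ≈ 14 mA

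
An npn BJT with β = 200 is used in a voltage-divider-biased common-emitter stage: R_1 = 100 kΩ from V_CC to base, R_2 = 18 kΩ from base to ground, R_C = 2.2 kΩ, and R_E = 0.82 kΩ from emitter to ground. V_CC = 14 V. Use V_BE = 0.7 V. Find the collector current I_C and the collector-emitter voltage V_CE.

I_C ≈ 1.6 mA, V_CE ≈ 9.2 V

Thevenize the base divider: V_Th = V_CC·R_2/(R_1+R_2) = 14×18/118 = 2.14 V, R_Th = R_1‖R_2 = 15.3 kΩ.
Base-emitter loop: V_Th = I_B·R_Th + V_BE + (β+1)I_B·R_E, so I_B = (2.14 − 0.7) / (15.3 + 201×0.82) = 0.00797 mA.
I_C = β·I_B = 200×0.00797 = 1.59 mA, and I_E = (β+1)I_B = 1.6 mA.
V_CE = V_CC − I_C·R_C − I_E·R_E = 14 − 1.59×2.2 − 1.6×0.82 = 9.18 V.
V_CE = 9.18 V > 0.2 V confirms active-region operation.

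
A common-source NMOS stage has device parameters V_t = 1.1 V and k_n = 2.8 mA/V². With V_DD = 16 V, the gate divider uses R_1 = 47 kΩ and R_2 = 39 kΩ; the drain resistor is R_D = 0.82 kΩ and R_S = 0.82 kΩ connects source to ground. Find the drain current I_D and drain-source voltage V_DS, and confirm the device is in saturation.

I_D ≈ 5.2 mA, V_DS ≈ 7.5 V

V_G = V_DD·R_2/(R_1+R_2) = 16×39/86 = 7.26 V.
Assume saturation: I_D = (k_n/2)(V_GS − V_t)² with V_GS = V_G − I_D·R_S = 7.26 − 0.82·I_D.
Substituting gives 0.941·I_D² − 15.1·I_D + 53.1 = 0, with roots I_D = 5.16 or 10.9 mA.
The root I_D = 10.9 mA gives V_GS = -1.69 V ≤ V_t, so take I_D = 5.16 mA.
Then V_GS = 3.02 V and V_DS = V_DD − I_D(R_D+R_S) = 16 − 5.16×1.64 = 7.53 V.
Saturation requires V_DS ≥ V_GS − V_t = 1.92 V; 7.53 ≥ 1.92 ✓.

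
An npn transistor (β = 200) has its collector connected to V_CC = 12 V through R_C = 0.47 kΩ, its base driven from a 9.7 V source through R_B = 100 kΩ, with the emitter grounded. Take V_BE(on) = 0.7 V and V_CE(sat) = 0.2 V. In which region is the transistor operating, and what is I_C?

Assume active. Base-emitter loop: I_B = (V_BB − V_BE)/R_B = (9.7 − 0.7)/100 = 0.09 mA.
I_C = β·I_B = 200×0.09 = 18 mA.
V_CE = V_CC − I_C·R_C = 12 − 18×0.47 = 3.54 V > V_CE(sat), so the active-region assumption holds.

active; I_C ≈ 18 mA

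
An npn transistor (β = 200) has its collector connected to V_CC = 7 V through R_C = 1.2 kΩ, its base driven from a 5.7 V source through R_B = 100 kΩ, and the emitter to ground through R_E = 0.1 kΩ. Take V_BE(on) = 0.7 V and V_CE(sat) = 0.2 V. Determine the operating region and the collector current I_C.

Assume active: I_B = (5.7 − 0.7)/(100 + 201×0.1) = 0.0416 mA, I_C = β·I_B = 8.33 mA.
Then V_CE = 7 − 8.33×1.2 − 8.37×0.1 = -3.83 V < 0.2 V — the active assumption fails.
Re-solve with V_CE = 0.2 V. KCL at the emitter: V_E/R_E = (V_BB−0.7−V_E)/R_B + (V_CC−0.2−V_E)/R_C, giving V_E = 0.527 V.
I_C = (V_CC − 0.2 − V_E)/R_C = (6.8 − 0.527)/1.2 = 5.23 mA.
Check: I_B = (5 − 0.527)/100 = 0.0447 mA, and β·I_B = 8.95 mA > I_C, confirming saturation.

saturation; I_C ≈ 5.2 mA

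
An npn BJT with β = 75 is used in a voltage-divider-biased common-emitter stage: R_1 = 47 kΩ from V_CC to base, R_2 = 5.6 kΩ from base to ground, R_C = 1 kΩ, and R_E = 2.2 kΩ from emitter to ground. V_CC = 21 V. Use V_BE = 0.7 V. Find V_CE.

Thevenize the base divider: V_Th = V_CC·R_2/(R_1+R_2) = 21×5.6/52.6 = 2.24 V, R_Th = R_1‖R_2 = 5 kΩ.
Base-emitter loop: V_Th = I_B·R_Th + V_BE + (β+1)I_B·R_E, so I_B = (2.24 − 0.7) / (5 + 76×2.2) = 0.00892 mA.
I_C = β·I_B = 75×0.00892 = 0.669 mA, and I_E = (β+1)I_B = 0.678 mA.
V_CE = V_CC − I_C·R_C − I_E·R_E = 21 − 0.669×1 − 0.678×2.2 = 18.8 V.
V_CE = 18.8 V > 0.2 V confirms active-region operation.

V_CE ≈ 19 V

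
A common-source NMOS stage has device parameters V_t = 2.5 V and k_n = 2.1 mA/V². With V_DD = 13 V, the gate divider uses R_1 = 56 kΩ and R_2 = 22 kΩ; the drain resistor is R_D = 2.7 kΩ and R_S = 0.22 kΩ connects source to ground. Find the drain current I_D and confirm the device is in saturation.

I_D ≈ 0.96 mA

V_G = V_DD·R_2/(R_1+R_2) = 13×22/78 = 3.67 V.
Assume saturation: I_D = (k_n/2)(V_GS − V_t)² with V_GS = V_G − I_D·R_S = 3.67 − 0.22·I_D.
Substituting gives 0.0508·I_D² − 1.54·I_D + 1.43 = 0, with roots I_D = 0.959 or 29.3 mA.
The root I_D = 29.3 mA gives V_GS = -2.78 V ≤ V_t, so take I_D = 0.959 mA.
Then V_GS = 3.46 V and V_DS = V_DD − I_D(R_D+R_S) = 13 − 0.959×2.92 = 10.2 V.
Saturation requires V_DS ≥ V_GS − V_t = 0.956 V; 10.2 ≥ 0.956 ✓.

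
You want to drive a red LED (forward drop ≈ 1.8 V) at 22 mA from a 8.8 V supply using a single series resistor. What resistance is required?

R ≈ 0.32 kΩ

The resistor drops V_S − V_D = 8.8 − 1.8 = 7 V at 22 mA.
R = 7 V / 22 mA = 0.318 kΩ.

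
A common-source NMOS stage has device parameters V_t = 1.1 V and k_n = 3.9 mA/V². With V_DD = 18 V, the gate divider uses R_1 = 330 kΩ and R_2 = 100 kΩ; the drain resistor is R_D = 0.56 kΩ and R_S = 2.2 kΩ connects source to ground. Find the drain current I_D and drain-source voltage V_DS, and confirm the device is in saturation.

I_D ≈ 1.1 mA, V_DS ≈ 15 V

V_G = V_DD·R_2/(R_1+R_2) = 18×100/430 = 4.19 V.
Assume saturation: I_D = (k_n/2)(V_GS − V_t)² with V_GS = V_G − I_D·R_S = 4.19 − 2.2·I_D.
Substituting gives 9.44·I_D² − 27.5·I_D + 18.6 = 0, with roots I_D = 1.07 or 1.84 mA.
The root I_D = 1.84 mA gives V_GS = 0.127 V ≤ V_t, so take I_D = 1.07 mA.
Then V_GS = 1.84 V and V_DS = V_DD − I_D(R_D+R_S) = 18 − 1.07×2.76 = 15.1 V.
Saturation requires V_DS ≥ V_GS − V_t = 0.74 V; 15.1 ≥ 0.74 ✓.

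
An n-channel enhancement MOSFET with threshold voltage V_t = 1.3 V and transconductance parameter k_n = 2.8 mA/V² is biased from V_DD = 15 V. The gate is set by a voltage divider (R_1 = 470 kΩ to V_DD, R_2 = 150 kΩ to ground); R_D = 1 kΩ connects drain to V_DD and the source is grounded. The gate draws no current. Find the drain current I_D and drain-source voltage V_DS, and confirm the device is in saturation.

I_D ≈ 7.6 mA, V_DS ≈ 7.4 V

V_G = V_DD·R_2/(R_1+R_2) = 15×150/620 = 3.63 V. With the source grounded, V_GS = V_G = 3.63 V.
Assume saturation: I_D = (k_n/2)(V_GS − V_t)² = (2.8/2)×(3.63 − 1.3)² = 1.4×2.33² = 7.59 mA.
V_DS = V_DD − I_D·R_D = 15 − 7.59×1 = 7.41 V.
Saturation requires V_DS ≥ V_GS − V_t = 2.33 V; 7.41 ≥ 2.33 ✓.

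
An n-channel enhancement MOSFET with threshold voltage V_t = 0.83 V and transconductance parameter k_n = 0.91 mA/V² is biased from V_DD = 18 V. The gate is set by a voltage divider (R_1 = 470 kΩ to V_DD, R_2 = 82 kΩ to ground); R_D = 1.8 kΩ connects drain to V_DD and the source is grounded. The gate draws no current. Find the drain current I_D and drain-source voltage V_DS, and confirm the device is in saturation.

I_D ≈ 1.5 mA, V_DS ≈ 15 V

V_G = V_DD·R_2/(R_1+R_2) = 18×82/552 = 2.67 V. With the source grounded, V_GS = V_G = 2.67 V.
Assume saturation: I_D = (k_n/2)(V_GS − V_t)² = (0.91/2)×(2.67 − 0.83)² = 0.455×1.84² = 1.55 mA.
V_DS = V_DD − I_D·R_D = 18 − 1.55×1.8 = 15.2 V.
Saturation requires V_DS ≥ V_GS − V_t = 1.84 V; 15.2 ≥ 1.84 ✓.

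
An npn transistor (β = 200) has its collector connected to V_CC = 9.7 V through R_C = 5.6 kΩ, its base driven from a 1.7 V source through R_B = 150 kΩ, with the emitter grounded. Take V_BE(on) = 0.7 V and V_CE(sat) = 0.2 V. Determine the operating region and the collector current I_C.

active; I_C ≈ 1.3 mA

Assume active. Base-emitter loop: I_B = (V_BB − V_BE)/R_B = (1.7 − 0.7)/150 = 0.00667 mA.
I_C = β·I_B = 200×0.00667 = 1.33 mA.
V_CE = V_CC − I_C·R_C = 9.7 − 1.33×5.6 = 2.23 V > V_CE(sat), so the active-region assumption holds.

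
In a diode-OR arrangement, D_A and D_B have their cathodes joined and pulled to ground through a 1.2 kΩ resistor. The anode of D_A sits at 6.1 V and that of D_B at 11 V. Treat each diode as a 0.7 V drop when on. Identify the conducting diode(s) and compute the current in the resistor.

Assume both conduct. Then node N would need to be at both 6.1−0.7 = 5.4 V and 11−0.7 = 10.3 V, which is impossible.
Assume only D_B conducts: V_N = 11 − 0.7 = 10.3 V, so I_R = 10.3/1.2 = 8.58 mA.
Check D_A: its anode-to-cathode voltage is 6.1 − 10.3 = -4.2 V < 0.7 V, so it is off. The assumption is consistent.

Only D_B conducts; I_R ≈ 8.6 mA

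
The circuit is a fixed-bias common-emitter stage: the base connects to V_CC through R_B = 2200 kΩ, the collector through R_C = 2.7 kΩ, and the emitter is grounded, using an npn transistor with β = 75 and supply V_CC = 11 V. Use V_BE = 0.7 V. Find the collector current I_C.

Base loop: V_CC = I_B·R_B + V_BE, so I_B = (11 − 0.7)/2200 kΩ = 0.00468 mA.
In the active region I_C = β·I_B = 75 × 0.00468 = 0.351 mA.
Collector loop: V_CE = V_CC − I_C·R_C = 11 − 0.351×2.7 = 10.1 V.
Since V_CE = 10.1 V > V_CE(sat) ≈ 0.2 V, the transistor is in the active region as assumed.

I_C ≈ 0.35 mA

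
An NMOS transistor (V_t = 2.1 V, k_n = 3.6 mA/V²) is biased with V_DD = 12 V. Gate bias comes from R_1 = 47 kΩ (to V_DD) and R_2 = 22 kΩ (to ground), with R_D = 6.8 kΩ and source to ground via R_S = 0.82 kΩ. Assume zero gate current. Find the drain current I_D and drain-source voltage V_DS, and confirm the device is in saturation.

V_G = V_DD·R_2/(R_1+R_2) = 12×22/69 = 3.83 V.
Assume saturation: I_D = (k_n/2)(V_GS − V_t)² with V_GS = V_G − I_D·R_S = 3.83 − 0.82·I_D.
Substituting gives 1.21·I_D² − 6.1·I_D + 5.36 = 0, with roots I_D = 1.14 or 3.9 mA.
The root I_D = 3.9 mA gives V_GS = 0.628 V ≤ V_t, so take I_D = 1.14 mA.
Then V_GS = 2.89 V and V_DS = V_DD − I_D(R_D+R_S) = 12 − 1.14×7.62 = 3.34 V.
Saturation requires V_DS ≥ V_GS − V_t = 0.794 V; 3.34 ≥ 0.794 ✓.

I_D ≈ 1.1 mA, V_DS ≈ 3.3 V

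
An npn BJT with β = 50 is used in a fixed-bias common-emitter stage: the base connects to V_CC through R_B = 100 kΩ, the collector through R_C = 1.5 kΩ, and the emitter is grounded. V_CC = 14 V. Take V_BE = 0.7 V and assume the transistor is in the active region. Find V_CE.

Base loop: V_CC = I_B·R_B + V_BE, so I_B = (14 − 0.7)/100 kΩ = 0.133 mA.
In the active region I_C = β·I_B = 50 × 0.133 = 6.65 mA.
Collector loop: V_CE = V_CC − I_C·R_C = 14 − 6.65×1.5 = 4.02 V.
Since V_CE = 4.02 V > V_CE(sat) ≈ 0.2 V, the transistor is in the active region as assumed.

V_CE ≈ 4 V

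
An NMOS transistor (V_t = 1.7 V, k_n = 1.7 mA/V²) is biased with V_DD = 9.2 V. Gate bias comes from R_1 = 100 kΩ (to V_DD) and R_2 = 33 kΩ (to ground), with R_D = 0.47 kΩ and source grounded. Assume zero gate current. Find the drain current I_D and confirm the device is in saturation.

I_D ≈ 0.29 mA

V_G = V_DD·R_2/(R_1+R_2) = 9.2×33/133 = 2.28 V. With the source grounded, V_GS = V_G = 2.28 V.
Assume saturation: I_D = (k_n/2)(V_GS − V_t)² = (1.7/2)×(2.28 − 1.7)² = 0.85×0.583² = 0.289 mA.
V_DS = V_DD − I_D·R_D = 9.2 − 0.289×0.47 = 9.06 V.
Saturation requires V_DS ≥ V_GS − V_t = 0.583 V; 9.06 ≥ 0.583 ✓.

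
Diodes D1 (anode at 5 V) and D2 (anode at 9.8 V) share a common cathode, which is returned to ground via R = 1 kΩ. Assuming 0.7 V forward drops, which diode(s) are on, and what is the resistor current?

Only D2 conducts; I_R ≈ 9.1 mA

Assume both conduct. Then node N would need to be at both 5−0.7 = 4.3 V and 9.8−0.7 = 9.1 V, which is impossible.
Assume only D2 conducts: V_N = 9.8 − 0.7 = 9.1 V, so I_R = 9.1/1 = 9.1 mA.
Check D1: its anode-to-cathode voltage is 5 − 9.1 = -4.1 V < 0.7 V, so it is off. The assumption is consistent.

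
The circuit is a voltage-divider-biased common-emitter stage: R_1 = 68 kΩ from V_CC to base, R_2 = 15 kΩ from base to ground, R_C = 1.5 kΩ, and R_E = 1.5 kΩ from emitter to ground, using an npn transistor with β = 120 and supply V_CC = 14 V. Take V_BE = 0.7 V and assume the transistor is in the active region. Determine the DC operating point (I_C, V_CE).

Thevenize the base divider: V_Th = V_CC·R_2/(R_1+R_2) = 14×15/83 = 2.53 V, R_Th = R_1‖R_2 = 12.3 kΩ.
Base-emitter loop: V_Th = I_B·R_Th + V_BE + (β+1)I_B·R_E, so I_B = (2.53 − 0.7) / (12.3 + 121×1.5) = 0.00944 mA.
I_C = β·I_B = 120×0.00944 = 1.13 mA, and I_E = (β+1)I_B = 1.14 mA.
V_CE = V_CC − I_C·R_C − I_E·R_E = 14 − 1.13×1.5 − 1.14×1.5 = 10.6 V.
V_CE = 10.6 V > 0.2 V confirms active-region operation.

I_C ≈ 1.1 mA, V_CE ≈ 11 V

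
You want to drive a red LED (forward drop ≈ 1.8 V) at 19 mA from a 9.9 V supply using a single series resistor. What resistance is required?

The resistor drops V_S − V_D = 9.9 − 1.8 = 8.1 V at 19 mA.
R = 8.1 V / 19 mA = 0.426 kΩ.

R ≈ 0.43 kΩ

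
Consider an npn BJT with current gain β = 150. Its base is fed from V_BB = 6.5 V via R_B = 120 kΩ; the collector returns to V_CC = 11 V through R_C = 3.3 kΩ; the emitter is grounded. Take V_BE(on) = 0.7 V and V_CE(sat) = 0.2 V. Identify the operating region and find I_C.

Assume active: I_B = (6.5 − 0.7)/120 = 0.0483 mA, giving I_C = β·I_B = 7.25 mA.
But then V_CE = 11 − 7.25×3.3 = -12.9 V < V_CE(sat) = 0.2 V — impossible in the active region.
So the transistor is saturated. With V_CE = 0.2 V, I_C = (V_CC − 0.2)/R_C = 10.8/3.3 = 3.27 mA.
Check: β·I_B = 7.25 mA > I_C = 3.27 mA, confirming saturation.

saturation; I_C ≈ 3.3 mA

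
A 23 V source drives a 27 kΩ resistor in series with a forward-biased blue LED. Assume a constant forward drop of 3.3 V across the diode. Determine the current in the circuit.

I ≈ 0.73 mA

KVL around the loop: 23 = V_D + I·R = 3.3 + I × 27 kΩ.
So I = (23 − 3.3) / 27 kΩ = 19.7 / 27 = 0.73 mA.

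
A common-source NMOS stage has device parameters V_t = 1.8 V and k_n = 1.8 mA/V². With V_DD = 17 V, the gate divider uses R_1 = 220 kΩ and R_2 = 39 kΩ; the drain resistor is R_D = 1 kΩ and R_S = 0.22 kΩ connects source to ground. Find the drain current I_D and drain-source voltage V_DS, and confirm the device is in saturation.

V_G = V_DD·R_2/(R_1+R_2) = 17×39/259 = 2.56 V.
Assume saturation: I_D = (k_n/2)(V_GS − V_t)² with V_GS = V_G − I_D·R_S = 2.56 − 0.22·I_D.
Substituting gives 0.0436·I_D² − 1.3·I_D + 0.52 = 0, with roots I_D = 0.405 or 29.5 mA.
The root I_D = 29.5 mA gives V_GS = -3.92 V ≤ V_t, so take I_D = 0.405 mA.
Then V_GS = 2.47 V and V_DS = V_DD − I_D(R_D+R_S) = 17 − 0.405×1.22 = 16.5 V.
Saturation requires V_DS ≥ V_GS − V_t = 0.671 V; 16.5 ≥ 0.671 ✓.

I_D ≈ 0.4 mA, V_DS ≈ 17 V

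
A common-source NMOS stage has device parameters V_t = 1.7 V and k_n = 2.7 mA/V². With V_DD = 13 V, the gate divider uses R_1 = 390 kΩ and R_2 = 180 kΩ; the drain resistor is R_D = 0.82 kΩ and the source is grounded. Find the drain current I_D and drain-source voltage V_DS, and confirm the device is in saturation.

V_G = V_DD·R_2/(R_1+R_2) = 13×180/570 = 4.11 V. With the source grounded, V_GS = V_G = 4.11 V.
Assume saturation: I_D = (k_n/2)(V_GS − V_t)² = (2.7/2)×(4.11 − 1.7)² = 1.35×2.41² = 7.81 mA.
V_DS = V_DD − I_D·R_D = 13 − 7.81×0.82 = 6.6 V.
Saturation requires V_DS ≥ V_GS − V_t = 2.41 V; 6.6 ≥ 2.41 ✓.

I_D ≈ 7.8 mA, V_DS ≈ 6.6 V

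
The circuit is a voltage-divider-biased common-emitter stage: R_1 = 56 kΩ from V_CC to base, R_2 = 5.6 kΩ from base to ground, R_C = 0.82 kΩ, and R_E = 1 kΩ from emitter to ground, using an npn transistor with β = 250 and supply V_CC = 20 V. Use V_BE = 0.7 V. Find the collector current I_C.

I_C ≈ 1.1 mA

Thevenize the base divider: V_Th = V_CC·R_2/(R_1+R_2) = 20×5.6/61.6 = 1.82 V, R_Th = R_1‖R_2 = 5.09 kΩ.
Base-emitter loop: V_Th = I_B·R_Th + V_BE + (β+1)I_B·R_E, so I_B = (1.82 − 0.7) / (5.09 + 251×1) = 0.00437 mA.
I_C = β·I_B = 250×0.00437 = 1.09 mA, and I_E = (β+1)I_B = 1.1 mA.
V_CE = V_CC − I_C·R_C − I_E·R_E = 20 − 1.09×0.82 − 1.1×1 = 18 V.
V_CE = 18 V > 0.2 V confirms active-region operation.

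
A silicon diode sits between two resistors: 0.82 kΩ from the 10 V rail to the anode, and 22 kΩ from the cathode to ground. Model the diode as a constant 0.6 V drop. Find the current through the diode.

I ≈ 0.41 mA

The two resistors are in series with the diode, so KVL gives 10 = I·0.82 + 0.6 + I·22.
I = (10 − 0.6) / (0.82 + 22) kΩ = 9.4 / 22.8 = 0.412 mA.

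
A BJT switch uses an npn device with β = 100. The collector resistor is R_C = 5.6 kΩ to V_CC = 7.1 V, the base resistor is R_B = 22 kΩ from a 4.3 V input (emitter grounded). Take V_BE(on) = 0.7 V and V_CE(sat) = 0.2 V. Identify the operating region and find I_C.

saturation; I_C ≈ 1.2 mA

Assume active: I_B = (4.3 − 0.7)/22 = 0.164 mA, giving I_C = β·I_B = 16.4 mA.
But then V_CE = 7.1 − 16.4×5.6 = -84.5 V < V_CE(sat) = 0.2 V — impossible in the active region.
So the transistor is saturated. With V_CE = 0.2 V, I_C = (V_CC − 0.2)/R_C = 6.9/5.6 = 1.23 mA.
Check: β·I_B = 16.4 mA > I_C = 1.23 mA, confirming saturation.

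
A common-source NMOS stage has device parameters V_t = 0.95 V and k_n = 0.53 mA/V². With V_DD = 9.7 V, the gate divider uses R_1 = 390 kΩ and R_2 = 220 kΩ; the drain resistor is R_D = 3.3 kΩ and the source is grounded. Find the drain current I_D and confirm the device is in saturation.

V_G = V_DD·R_2/(R_1+R_2) = 9.7×220/610 = 3.5 V. With the source grounded, V_GS = V_G = 3.5 V.
Assume saturation: I_D = (k_n/2)(V_GS − V_t)² = (0.53/2)×(3.5 − 0.95)² = 0.265×2.55² = 1.72 mA.
V_DS = V_DD − I_D·R_D = 9.7 − 1.72×3.3 = 4.02 V.
Saturation requires V_DS ≥ V_GS − V_t = 2.55 V; 4.02 ≥ 2.55 ✓.

I_D ≈ 1.7 mA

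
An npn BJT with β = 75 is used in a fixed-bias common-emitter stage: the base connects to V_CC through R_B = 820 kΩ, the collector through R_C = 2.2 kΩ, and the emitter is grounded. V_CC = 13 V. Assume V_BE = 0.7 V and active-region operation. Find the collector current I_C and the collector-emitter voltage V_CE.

I_C ≈ 1.1 mA, V_CE ≈ 11 V

Base loop: V_CC = I_B·R_B + V_BE, so I_B = (13 − 0.7)/820 kΩ = 0.015 mA.
In the active region I_C = β·I_B = 75 × 0.015 = 1.12 mA.
Collector loop: V_CE = V_CC − I_C·R_C = 13 − 1.12×2.2 = 10.5 V.
Since V_CE = 10.5 V > V_CE(sat) ≈ 0.2 V, the transistor is in the active region as assumed.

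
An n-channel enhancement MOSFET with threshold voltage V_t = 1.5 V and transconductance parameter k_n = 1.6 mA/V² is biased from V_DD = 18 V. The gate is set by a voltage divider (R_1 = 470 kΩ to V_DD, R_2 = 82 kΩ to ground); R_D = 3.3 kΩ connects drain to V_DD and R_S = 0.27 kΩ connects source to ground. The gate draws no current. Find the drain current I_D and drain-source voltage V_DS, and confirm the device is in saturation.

V_G = V_DD·R_2/(R_1+R_2) = 18×82/552 = 2.67 V.
Assume saturation: I_D = (k_n/2)(V_GS − V_t)² with V_GS = V_G − I_D·R_S = 2.67 − 0.27·I_D.
Substituting gives 0.0583·I_D² − 1.51·I_D + 1.1 = 0, with roots I_D = 0.753 or 25.1 mA.
The root I_D = 25.1 mA gives V_GS = -4.1 V ≤ V_t, so take I_D = 0.753 mA.
Then V_GS = 2.47 V and V_DS = V_DD − I_D(R_D+R_S) = 18 − 0.753×3.57 = 15.3 V.
Saturation requires V_DS ≥ V_GS − V_t = 0.97 V; 15.3 ≥ 0.97 ✓.

I_D ≈ 0.75 mA, V_DS ≈ 15 V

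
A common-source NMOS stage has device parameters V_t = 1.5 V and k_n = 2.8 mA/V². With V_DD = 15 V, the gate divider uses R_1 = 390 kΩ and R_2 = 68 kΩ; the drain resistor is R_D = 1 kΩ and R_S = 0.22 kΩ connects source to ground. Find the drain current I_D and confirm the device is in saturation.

V_G = V_DD·R_2/(R_1+R_2) = 15×68/458 = 2.23 V.
Assume saturation: I_D = (k_n/2)(V_GS − V_t)² with V_GS = V_G − I_D·R_S = 2.23 − 0.22·I_D.
Substituting gives 0.0678·I_D² − 1.45·I_D + 0.74 = 0, with roots I_D = 0.524 or 20.8 mA.
The root I_D = 20.8 mA gives V_GS = -2.36 V ≤ V_t, so take I_D = 0.524 mA.
Then V_GS = 2.11 V and V_DS = V_DD − I_D(R_D+R_S) = 15 − 0.524×1.22 = 14.4 V.
Saturation requires V_DS ≥ V_GS − V_t = 0.612 V; 14.4 ≥ 0.612 ✓.

I_D ≈ 0.52 mA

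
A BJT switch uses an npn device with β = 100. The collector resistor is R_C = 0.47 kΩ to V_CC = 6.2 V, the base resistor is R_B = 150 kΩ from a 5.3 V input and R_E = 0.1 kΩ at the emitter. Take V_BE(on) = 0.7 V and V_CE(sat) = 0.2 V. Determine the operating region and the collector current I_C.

Assume active. Base-emitter loop: I_B = (V_BB − V_BE)/(R_B + (β+1)R_E) = (5.3 − 0.7)/(150 + 101×0.1) = 0.0287 mA.
I_C = β·I_B = 100×0.0287 = 2.87 mA.
V_CE = V_CC − I_C·R_C − I_E·R_E = 6.2 − 2.87×0.47 − 2.9×0.1 = 4.56 V > V_CE(sat), so the active-region assumption holds.

active; I_C ≈ 2.9 mA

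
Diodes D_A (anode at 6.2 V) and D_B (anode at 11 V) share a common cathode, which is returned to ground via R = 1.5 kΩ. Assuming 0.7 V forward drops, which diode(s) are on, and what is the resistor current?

Assume both conduct. Then node N would need to be at both 6.2−0.7 = 5.5 V and 11−0.7 = 10.3 V, which is impossible.
Assume only D_B conducts: V_N = 11 − 0.7 = 10.3 V, so I_R = 10.3/1.5 = 6.87 mA.
Check D_A: its anode-to-cathode voltage is 6.2 − 10.3 = -4.1 V < 0.7 V, so it is off. The assumption is consistent.

Only D_B conducts; I_R ≈ 6.9 mA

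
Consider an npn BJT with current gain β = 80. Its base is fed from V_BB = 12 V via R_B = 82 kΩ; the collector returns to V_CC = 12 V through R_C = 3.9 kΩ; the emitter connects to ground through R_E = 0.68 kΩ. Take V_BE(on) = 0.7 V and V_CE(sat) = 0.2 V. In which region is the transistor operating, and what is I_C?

Assume active: I_B = (12 − 0.7)/(82 + 81×0.68) = 0.0824 mA, I_C = β·I_B = 6.59 mA.
Then V_CE = 12 − 6.59×3.9 − 6.68×0.68 = -18.3 V < 0.2 V — the active assumption fails.
Re-solve with V_CE = 0.2 V. KCL at the emitter: V_E/R_E = (V_BB−0.7−V_E)/R_B + (V_CC−0.2−V_E)/R_C, giving V_E = 1.82 V.
I_C = (V_CC − 0.2 − V_E)/R_C = (11.8 − 1.82)/3.9 = 2.56 mA.
Check: I_B = (11.3 − 1.82)/82 = 0.116 mA, and β·I_B = 9.25 mA > I_C, confirming saturation.

saturation; I_C ≈ 2.6 mA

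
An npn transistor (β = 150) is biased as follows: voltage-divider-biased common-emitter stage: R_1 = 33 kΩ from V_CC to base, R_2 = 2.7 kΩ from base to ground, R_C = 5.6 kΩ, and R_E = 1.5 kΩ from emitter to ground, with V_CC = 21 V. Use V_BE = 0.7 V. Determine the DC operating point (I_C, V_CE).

I_C ≈ 0.58 mA, V_CE ≈ 17 V

Thevenize the base divider: V_Th = V_CC·R_2/(R_1+R_2) = 21×2.7/35.7 = 1.59 V, R_Th = R_1‖R_2 = 2.5 kΩ.
Base-emitter loop: V_Th = I_B·R_Th + V_BE + (β+1)I_B·R_E, so I_B = (1.59 − 0.7) / (2.5 + 151×1.5) = 0.00388 mA.
I_C = β·I_B = 150×0.00388 = 0.582 mA, and I_E = (β+1)I_B = 0.586 mA.
V_CE = V_CC − I_C·R_C − I_E·R_E = 21 − 0.582×5.6 − 0.586×1.5 = 16.9 V.
V_CE = 16.9 V > 0.2 V confirms active-region operation.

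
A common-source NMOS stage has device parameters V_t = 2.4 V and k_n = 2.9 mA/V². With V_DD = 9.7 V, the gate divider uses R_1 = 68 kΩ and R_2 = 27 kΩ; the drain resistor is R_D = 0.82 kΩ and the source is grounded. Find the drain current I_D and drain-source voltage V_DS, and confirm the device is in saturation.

I_D ≈ 0.18 mA, V_DS ≈ 9.5 V

V_G = V_DD·R_2/(R_1+R_2) = 9.7×27/95 = 2.76 V. With the source grounded, V_GS = V_G = 2.76 V.
Assume saturation: I_D = (k_n/2)(V_GS − V_t)² = (2.9/2)×(2.76 − 2.4)² = 1.45×0.357² = 0.185 mA.
V_DS = V_DD − I_D·R_D = 9.7 − 0.185×0.82 = 9.55 V.
Saturation requires V_DS ≥ V_GS − V_t = 0.357 V; 9.55 ≥ 0.357 ✓.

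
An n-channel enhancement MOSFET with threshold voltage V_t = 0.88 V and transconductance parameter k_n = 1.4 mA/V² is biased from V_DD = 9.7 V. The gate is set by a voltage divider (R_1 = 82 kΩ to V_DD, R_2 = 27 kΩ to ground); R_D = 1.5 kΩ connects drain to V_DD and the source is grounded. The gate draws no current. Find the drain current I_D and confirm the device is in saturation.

I_D ≈ 1.6 mA

V_G = V_DD·R_2/(R_1+R_2) = 9.7×27/109 = 2.4 V. With the source grounded, V_GS = V_G = 2.4 V.
Assume saturation: I_D = (k_n/2)(V_GS − V_t)² = (1.4/2)×(2.4 − 0.88)² = 0.7×1.52² = 1.62 mA.
V_DS = V_DD − I_D·R_D = 9.7 − 1.62×1.5 = 7.27 V.
Saturation requires V_DS ≥ V_GS − V_t = 1.52 V; 7.27 ≥ 1.52 ✓.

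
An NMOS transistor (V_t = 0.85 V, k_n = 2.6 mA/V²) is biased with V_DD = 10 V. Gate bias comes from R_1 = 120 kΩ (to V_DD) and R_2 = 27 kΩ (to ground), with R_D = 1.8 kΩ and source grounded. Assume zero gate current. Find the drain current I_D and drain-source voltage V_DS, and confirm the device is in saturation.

V_G = V_DD·R_2/(R_1+R_2) = 10×27/147 = 1.84 V. With the source grounded, V_GS = V_G = 1.84 V.
Assume saturation: I_D = (k_n/2)(V_GS − V_t)² = (2.6/2)×(1.84 − 0.85)² = 1.3×0.987² = 1.27 mA.
V_DS = V_DD − I_D·R_D = 10 − 1.27×1.8 = 7.72 V.
Saturation requires V_DS ≥ V_GS − V_t = 0.987 V; 7.72 ≥ 0.987 ✓.

I_D ≈ 1.3 mA, V_DS ≈ 7.7 V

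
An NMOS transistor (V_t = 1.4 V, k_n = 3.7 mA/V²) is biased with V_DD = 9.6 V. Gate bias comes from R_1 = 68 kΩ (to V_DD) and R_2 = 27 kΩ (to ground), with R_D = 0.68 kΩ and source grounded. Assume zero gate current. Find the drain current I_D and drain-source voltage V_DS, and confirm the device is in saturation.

I_D ≈ 3.3 mA, V_DS ≈ 7.4 V

V_G = V_DD·R_2/(R_1+R_2) = 9.6×27/95 = 2.73 V. With the source grounded, V_GS = V_G = 2.73 V.
Assume saturation: I_D = (k_n/2)(V_GS − V_t)² = (3.7/2)×(2.73 − 1.4)² = 1.85×1.33² = 3.26 mA.
V_DS = V_DD − I_D·R_D = 9.6 − 3.26×0.68 = 7.38 V.
Saturation requires V_DS ≥ V_GS − V_t = 1.33 V; 7.38 ≥ 1.33 ✓.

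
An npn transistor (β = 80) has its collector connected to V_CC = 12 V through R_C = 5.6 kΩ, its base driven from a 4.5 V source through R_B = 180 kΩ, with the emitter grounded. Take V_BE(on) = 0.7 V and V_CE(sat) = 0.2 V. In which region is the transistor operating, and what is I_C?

Assume active. Base-emitter loop: I_B = (V_BB − V_BE)/R_B = (4.5 − 0.7)/180 = 0.0211 mA.
I_C = β·I_B = 80×0.0211 = 1.69 mA.
V_CE = V_CC − I_C·R_C = 12 − 1.69×5.6 = 2.54 V > V_CE(sat), so the active-region assumption holds.

active; I_C ≈ 1.7 mA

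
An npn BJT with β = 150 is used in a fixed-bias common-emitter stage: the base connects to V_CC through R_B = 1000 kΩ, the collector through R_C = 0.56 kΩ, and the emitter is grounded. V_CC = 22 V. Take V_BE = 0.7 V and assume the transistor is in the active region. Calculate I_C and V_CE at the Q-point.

Base loop: V_CC = I_B·R_B + V_BE, so I_B = (22 − 0.7)/1000 kΩ = 0.0213 mA.
In the active region I_C = β·I_B = 150 × 0.0213 = 3.19 mA.
Collector loop: V_CE = V_CC − I_C·R_C = 22 − 3.19×0.56 = 20.2 V.
Since V_CE = 20.2 V > V_CE(sat) ≈ 0.2 V, the transistor is in the active region as assumed.

I_C ≈ 3.2 mA, V_CE ≈ 20 V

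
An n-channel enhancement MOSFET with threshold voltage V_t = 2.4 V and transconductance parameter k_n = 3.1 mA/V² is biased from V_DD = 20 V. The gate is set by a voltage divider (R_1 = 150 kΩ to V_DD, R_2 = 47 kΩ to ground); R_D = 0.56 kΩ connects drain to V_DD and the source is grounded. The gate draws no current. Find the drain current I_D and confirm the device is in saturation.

I_D ≈ 8.7 mA

V_G = V_DD·R_2/(R_1+R_2) = 20×47/197 = 4.77 V. With the source grounded, V_GS = V_G = 4.77 V.
Assume saturation: I_D = (k_n/2)(V_GS − V_t)² = (3.1/2)×(4.77 − 2.4)² = 1.55×2.37² = 8.72 mA.
V_DS = V_DD − I_D·R_D = 20 − 8.72×0.56 = 15.1 V.
Saturation requires V_DS ≥ V_GS − V_t = 2.37 V; 15.1 ≥ 2.37 ✓.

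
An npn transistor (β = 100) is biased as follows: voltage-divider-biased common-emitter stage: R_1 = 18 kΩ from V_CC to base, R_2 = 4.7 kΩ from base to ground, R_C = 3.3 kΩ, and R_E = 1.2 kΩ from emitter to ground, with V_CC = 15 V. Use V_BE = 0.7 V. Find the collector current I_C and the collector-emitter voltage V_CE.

Thevenize the base divider: V_Th = V_CC·R_2/(R_1+R_2) = 15×4.7/22.7 = 3.11 V, R_Th = R_1‖R_2 = 3.73 kΩ.
Base-emitter loop: V_Th = I_B·R_Th + V_BE + (β+1)I_B·R_E, so I_B = (3.11 − 0.7) / (3.73 + 101×1.2) = 0.0193 mA.
I_C = β·I_B = 100×0.0193 = 1.93 mA, and I_E = (β+1)I_B = 1.94 mA.
V_CE = V_CC − I_C·R_C − I_E·R_E = 15 − 1.93×3.3 − 1.94×1.2 = 6.31 V.
V_CE = 6.31 V > 0.2 V confirms active-region operation.

I_C ≈ 1.9 mA, V_CE ≈ 6.3 V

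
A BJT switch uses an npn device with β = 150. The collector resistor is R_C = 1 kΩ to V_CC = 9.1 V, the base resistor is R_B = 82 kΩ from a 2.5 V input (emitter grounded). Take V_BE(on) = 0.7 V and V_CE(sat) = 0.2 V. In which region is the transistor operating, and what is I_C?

active; I_C ≈ 3.3 mA

Assume active. Base-emitter loop: I_B = (V_BB − V_BE)/R_B = (2.5 − 0.7)/82 = 0.022 mA.
I_C = β·I_B = 150×0.022 = 3.29 mA.
V_CE = V_CC − I_C·R_C = 9.1 − 3.29×1 = 5.81 V > V_CE(sat), so the active-region assumption holds.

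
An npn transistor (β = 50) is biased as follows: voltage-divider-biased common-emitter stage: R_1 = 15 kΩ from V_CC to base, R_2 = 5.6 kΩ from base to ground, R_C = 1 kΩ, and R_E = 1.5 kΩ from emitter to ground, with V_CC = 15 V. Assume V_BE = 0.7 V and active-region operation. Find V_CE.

V_CE ≈ 9.7 V

Thevenize the base divider: V_Th = V_CC·R_2/(R_1+R_2) = 15×5.6/20.6 = 4.08 V, R_Th = R_1‖R_2 = 4.08 kΩ.
Base-emitter loop: V_Th = I_B·R_Th + V_BE + (β+1)I_B·R_E, so I_B = (4.08 − 0.7) / (4.08 + 51×1.5) = 0.0419 mA.
I_C = β·I_B = 50×0.0419 = 2.1 mA, and I_E = (β+1)I_B = 2.14 mA.
V_CE = V_CC − I_C·R_C − I_E·R_E = 15 − 2.1×1 − 2.14×1.5 = 9.7 V.
V_CE = 9.7 V > 0.2 V confirms active-region operation.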